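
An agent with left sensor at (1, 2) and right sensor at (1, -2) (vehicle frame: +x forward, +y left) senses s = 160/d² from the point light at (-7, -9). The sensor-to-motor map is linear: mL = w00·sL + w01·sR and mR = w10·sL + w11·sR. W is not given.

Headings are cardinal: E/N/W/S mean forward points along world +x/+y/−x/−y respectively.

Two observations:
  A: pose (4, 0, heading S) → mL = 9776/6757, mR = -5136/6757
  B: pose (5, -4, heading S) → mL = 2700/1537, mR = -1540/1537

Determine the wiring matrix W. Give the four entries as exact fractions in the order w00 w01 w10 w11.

1/2 1 1/2 -1

obs A: pose=(4,0,S) → sL=160/233, sR=32/29, mL=9776/6757, mR=-5136/6757
obs B: pose=(5,-4,S) → sL=40/53, sR=40/29, mL=2700/1537, mR=-1540/1537
sensor matrix S = [[160/233, 32/29], [40/53, 40/29]]; det S = 40960/358121
solve [mL_A; mL_B] = S·[w00; w01] and [mR_A; mR_B] = S·[w10; w11]:
  w00 = 1/2, w01 = 1, w10 = 1/2, w11 = -1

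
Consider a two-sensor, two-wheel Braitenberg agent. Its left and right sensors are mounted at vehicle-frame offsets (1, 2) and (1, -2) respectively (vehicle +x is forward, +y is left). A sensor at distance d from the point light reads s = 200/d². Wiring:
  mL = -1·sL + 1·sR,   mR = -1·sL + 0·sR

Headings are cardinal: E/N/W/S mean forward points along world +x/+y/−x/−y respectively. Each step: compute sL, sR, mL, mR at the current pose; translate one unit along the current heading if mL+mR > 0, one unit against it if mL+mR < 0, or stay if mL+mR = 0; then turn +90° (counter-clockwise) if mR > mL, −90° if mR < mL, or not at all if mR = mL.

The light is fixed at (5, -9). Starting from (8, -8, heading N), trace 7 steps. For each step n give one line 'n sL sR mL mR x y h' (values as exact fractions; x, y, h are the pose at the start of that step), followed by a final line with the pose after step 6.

0 40 200/29 -960/29 -40 8 -8 N
1 10 10 0 -10 8 -9 E
2 200/17 200 3200/17 -200/17 7 -9 S
3 20 100 80 -20 7 -10 W
4 200 200/9 -1600/9 -200 6 -10 N
5 50 10 -40 -50 6 -11 E
6 200/13 200/13 0 -200/13 5 -11 S
final 5 -10 W

n=0: pose=(8,-8,N); sL=40, sR=200/29; mL=-960/29, mR=-40; mL+mR=-2120/29 → advance -1; mR−mL=-200/29 → turn -1·90°
n=1: pose=(8,-9,E); sL=10, sR=10; mL=0, mR=-10; mL+mR=-10 → advance -1; mR−mL=-10 → turn -1·90°
n=2: pose=(7,-9,S); sL=200/17, sR=200; mL=3200/17, mR=-200/17; mL+mR=3000/17 → advance +1; mR−mL=-200 → turn -1·90°
n=3: pose=(7,-10,W); sL=20, sR=100; mL=80, mR=-20; mL+mR=60 → advance +1; mR−mL=-100 → turn -1·90°
n=4: pose=(6,-10,N); sL=200, sR=200/9; mL=-1600/9, mR=-200; mL+mR=-3400/9 → advance -1; mR−mL=-200/9 → turn -1·90°
n=5: pose=(6,-11,E); sL=50, sR=10; mL=-40, mR=-50; mL+mR=-90 → advance -1; mR−mL=-10 → turn -1·90°
n=6: pose=(5,-11,S); sL=200/13, sR=200/13; mL=0, mR=-200/13; mL+mR=-200/13 → advance -1; mR−mL=-200/13 → turn -1·90°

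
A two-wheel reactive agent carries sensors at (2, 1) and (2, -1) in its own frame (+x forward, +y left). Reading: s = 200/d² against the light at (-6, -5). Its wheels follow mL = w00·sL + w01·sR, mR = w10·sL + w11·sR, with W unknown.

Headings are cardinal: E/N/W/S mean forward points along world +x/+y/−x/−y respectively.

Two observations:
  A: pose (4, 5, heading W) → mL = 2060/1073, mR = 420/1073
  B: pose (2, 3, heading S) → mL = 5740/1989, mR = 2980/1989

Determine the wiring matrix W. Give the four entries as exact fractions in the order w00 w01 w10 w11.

obs A: pose=(4,5,W) → sL=40/29, sR=40/37, mL=2060/1073, mR=420/1073
obs B: pose=(2,3,S) → sL=200/117, sR=40/17, mL=5740/1989, mR=2980/1989
sensor matrix S = [[40/29, 40/37], [200/117, 40/17]]; det S = 2982400/2134197
solve [mL_A; mL_B] = S·[w00; w01] and [mR_A; mR_B] = S·[w10; w11]:
  w00 = 1, w01 = 1/2, w10 = -1/2, w11 = 1

1 1/2 -1/2 1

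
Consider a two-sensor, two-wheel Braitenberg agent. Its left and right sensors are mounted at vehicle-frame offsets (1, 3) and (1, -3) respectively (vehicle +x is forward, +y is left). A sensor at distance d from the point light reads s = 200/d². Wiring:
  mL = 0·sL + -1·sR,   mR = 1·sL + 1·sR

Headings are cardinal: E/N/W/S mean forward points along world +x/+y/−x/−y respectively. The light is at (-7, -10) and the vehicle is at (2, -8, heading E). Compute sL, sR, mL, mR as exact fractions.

left sensor world pos  = (3, -5); dL² = 125
right sensor world pos = (3, -11); dR² = 101
sL = 200/125 = 8/5
sR = 200/101 = 200/101
mL = 0·sL + -1·sR = -200/101
mR = 1·sL + 1·sR = 1808/505

8/5 200/101 -200/101 1808/505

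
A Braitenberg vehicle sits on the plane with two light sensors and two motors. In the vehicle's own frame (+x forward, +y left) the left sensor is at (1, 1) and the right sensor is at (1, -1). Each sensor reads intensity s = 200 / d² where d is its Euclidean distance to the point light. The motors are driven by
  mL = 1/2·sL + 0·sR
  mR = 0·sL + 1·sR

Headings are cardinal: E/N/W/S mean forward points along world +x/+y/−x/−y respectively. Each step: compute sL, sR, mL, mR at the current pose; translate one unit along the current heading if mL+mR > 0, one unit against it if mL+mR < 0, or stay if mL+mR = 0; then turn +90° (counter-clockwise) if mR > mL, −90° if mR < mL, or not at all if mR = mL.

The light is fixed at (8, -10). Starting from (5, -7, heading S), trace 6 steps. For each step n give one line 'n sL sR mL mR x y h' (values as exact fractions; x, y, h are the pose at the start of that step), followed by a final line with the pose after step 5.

n=0: pose=(5,-7,S); sL=25, sR=10; mL=25/2, mR=10; mL+mR=45/2 → advance +1; mR−mL=-5/2 → turn -1·90°
n=1: pose=(5,-8,W); sL=200/17, sR=8; mL=100/17, mR=8; mL+mR=236/17 → advance +1; mR−mL=36/17 → turn +1·90°
n=2: pose=(4,-8,S); sL=20, sR=100/13; mL=10, mR=100/13; mL+mR=230/13 → advance +1; mR−mL=-30/13 → turn -1·90°
n=3: pose=(4,-9,W); sL=8, sR=200/29; mL=4, mR=200/29; mL+mR=316/29 → advance +1; mR−mL=84/29 → turn +1·90°
n=4: pose=(3,-9,S); sL=25/2, sR=50/9; mL=25/4, mR=50/9; mL+mR=425/36 → advance +1; mR−mL=-25/36 → turn -1·90°
n=5: pose=(3,-10,W); sL=200/37, sR=200/37; mL=100/37, mR=200/37; mL+mR=300/37 → advance +1; mR−mL=100/37 → turn +1·90°

0 25 10 25/2 10 5 -7 S
1 200/17 8 100/17 8 5 -8 W
2 20 100/13 10 100/13 4 -8 S
3 8 200/29 4 200/29 4 -9 W
4 25/2 50/9 25/4 50/9 3 -9 S
5 200/37 200/37 100/37 200/37 3 -10 W
final 2 -10 S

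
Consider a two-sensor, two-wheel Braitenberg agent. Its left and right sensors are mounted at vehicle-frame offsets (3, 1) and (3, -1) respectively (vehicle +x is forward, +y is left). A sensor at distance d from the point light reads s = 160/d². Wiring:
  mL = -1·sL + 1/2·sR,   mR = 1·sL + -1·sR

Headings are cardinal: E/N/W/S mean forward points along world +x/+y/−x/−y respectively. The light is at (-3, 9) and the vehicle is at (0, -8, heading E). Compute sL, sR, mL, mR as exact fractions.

40/73 4/9 -214/657 68/657

left sensor world pos  = (3, -7); dL² = 292
right sensor world pos = (3, -9); dR² = 360
sL = 160/292 = 40/73
sR = 160/360 = 4/9
mL = -1·sL + 1/2·sR = -214/657
mR = 1·sL + -1·sR = 68/657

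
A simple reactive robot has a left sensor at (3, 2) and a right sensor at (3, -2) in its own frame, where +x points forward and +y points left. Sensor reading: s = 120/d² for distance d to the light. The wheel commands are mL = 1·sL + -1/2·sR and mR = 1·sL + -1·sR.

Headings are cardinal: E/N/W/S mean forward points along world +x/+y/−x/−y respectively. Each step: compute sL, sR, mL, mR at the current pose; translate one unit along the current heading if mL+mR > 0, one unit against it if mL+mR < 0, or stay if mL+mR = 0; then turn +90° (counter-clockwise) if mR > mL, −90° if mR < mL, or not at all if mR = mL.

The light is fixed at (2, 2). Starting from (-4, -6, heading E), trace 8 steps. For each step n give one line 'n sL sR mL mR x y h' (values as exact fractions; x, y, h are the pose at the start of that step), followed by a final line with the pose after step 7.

0 8/3 120/109 692/327 512/327 -4 -6 E
1 12/13 12/17 126/221 48/221 -3 -6 S
2 24/37 120/113 492/4181 -1728/4181 -3 -7 W
3 5/3 3 1/6 -4/3 -2 -7 N
4 24/13 24/29 540/377 384/377 -2 -8 E
5 12/17 60/97 654/1649 144/1649 -1 -8 S
6 24/41 40/39 116/1599 -704/1599 -1 -9 W
7 3/2 15/8 9/16 -3/8 0 -9 N
final 0 -8 E

n=0: pose=(-4,-6,E); sL=8/3, sR=120/109; mL=692/327, mR=512/327; mL+mR=1204/327 → advance +1; mR−mL=-60/109 → turn -1·90°
n=1: pose=(-3,-6,S); sL=12/13, sR=12/17; mL=126/221, mR=48/221; mL+mR=174/221 → advance +1; mR−mL=-6/17 → turn -1·90°
n=2: pose=(-3,-7,W); sL=24/37, sR=120/113; mL=492/4181, mR=-1728/4181; mL+mR=-1236/4181 → advance -1; mR−mL=-60/113 → turn -1·90°
n=3: pose=(-2,-7,N); sL=5/3, sR=3; mL=1/6, mR=-4/3; mL+mR=-7/6 → advance -1; mR−mL=-3/2 → turn -1·90°
n=4: pose=(-2,-8,E); sL=24/13, sR=24/29; mL=540/377, mR=384/377; mL+mR=924/377 → advance +1; mR−mL=-12/29 → turn -1·90°
n=5: pose=(-1,-8,S); sL=12/17, sR=60/97; mL=654/1649, mR=144/1649; mL+mR=798/1649 → advance +1; mR−mL=-30/97 → turn -1·90°
n=6: pose=(-1,-9,W); sL=24/41, sR=40/39; mL=116/1599, mR=-704/1599; mL+mR=-196/533 → advance -1; mR−mL=-20/39 → turn -1·90°
n=7: pose=(0,-9,N); sL=3/2, sR=15/8; mL=9/16, mR=-3/8; mL+mR=3/16 → advance +1; mR−mL=-15/16 → turn -1·90°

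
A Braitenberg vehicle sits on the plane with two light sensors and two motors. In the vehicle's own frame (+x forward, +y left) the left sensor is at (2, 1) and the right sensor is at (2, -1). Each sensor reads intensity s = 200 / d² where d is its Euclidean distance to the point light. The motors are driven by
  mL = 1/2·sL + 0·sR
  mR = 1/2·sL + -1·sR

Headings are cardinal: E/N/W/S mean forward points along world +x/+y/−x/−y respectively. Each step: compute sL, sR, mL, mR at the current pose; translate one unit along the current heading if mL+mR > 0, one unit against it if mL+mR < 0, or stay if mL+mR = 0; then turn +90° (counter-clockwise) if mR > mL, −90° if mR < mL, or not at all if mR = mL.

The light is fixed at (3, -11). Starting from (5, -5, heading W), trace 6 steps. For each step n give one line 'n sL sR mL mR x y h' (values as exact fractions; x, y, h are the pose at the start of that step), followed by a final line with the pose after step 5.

n=0: pose=(5,-5,W); sL=8, sR=200/49; mL=4, mR=-4/49; mL+mR=192/49 → advance +1; mR−mL=-200/49 → turn -1·90°
n=1: pose=(4,-5,N); sL=25/8, sR=50/17; mL=25/16, mR=-375/272; mL+mR=25/136 → advance +1; mR−mL=-50/17 → turn -1·90°
n=2: pose=(4,-4,E); sL=200/73, sR=40/9; mL=100/73, mR=-2020/657; mL+mR=-1120/657 → advance -1; mR−mL=-40/9 → turn -1·90°
n=3: pose=(3,-4,S); sL=100/13, sR=100/13; mL=50/13, mR=-50/13; mL+mR=0 → advance +0; mR−mL=-100/13 → turn -1·90°
n=4: pose=(3,-4,W); sL=5, sR=50/17; mL=5/2, mR=-15/34; mL+mR=35/17 → advance +1; mR−mL=-50/17 → turn -1·90°
n=5: pose=(2,-4,N); sL=40/17, sR=200/81; mL=20/17, mR=-1780/1377; mL+mR=-160/1377 → advance -1; mR−mL=-200/81 → turn -1·90°

0 8 200/49 4 -4/49 5 -5 W
1 25/8 50/17 25/16 -375/272 4 -5 N
2 200/73 40/9 100/73 -2020/657 4 -4 E
3 100/13 100/13 50/13 -50/13 3 -4 S
4 5 50/17 5/2 -15/34 3 -4 W
5 40/17 200/81 20/17 -1780/1377 2 -4 N
final 2 -5 E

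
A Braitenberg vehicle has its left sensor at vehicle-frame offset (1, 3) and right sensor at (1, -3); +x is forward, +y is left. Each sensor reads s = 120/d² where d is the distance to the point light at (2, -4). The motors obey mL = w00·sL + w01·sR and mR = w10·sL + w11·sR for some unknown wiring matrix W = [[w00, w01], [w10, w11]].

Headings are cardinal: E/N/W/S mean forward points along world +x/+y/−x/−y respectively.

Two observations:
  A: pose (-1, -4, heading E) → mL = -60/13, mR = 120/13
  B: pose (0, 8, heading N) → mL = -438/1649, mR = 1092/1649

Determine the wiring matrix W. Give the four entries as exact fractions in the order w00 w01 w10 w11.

-1 1/2 1/2 1/2

obs A: pose=(-1,-4,E) → sL=120/13, sR=120/13, mL=-60/13, mR=120/13
obs B: pose=(0,8,N) → sL=60/97, sR=12/17, mL=-438/1649, mR=1092/1649
sensor matrix S = [[120/13, 120/13], [60/97, 12/17]]; det S = 17280/21437
solve [mL_A; mL_B] = S·[w00; w01] and [mR_A; mR_B] = S·[w10; w11]:
  w00 = -1, w01 = 1/2, w10 = 1/2, w11 = 1/2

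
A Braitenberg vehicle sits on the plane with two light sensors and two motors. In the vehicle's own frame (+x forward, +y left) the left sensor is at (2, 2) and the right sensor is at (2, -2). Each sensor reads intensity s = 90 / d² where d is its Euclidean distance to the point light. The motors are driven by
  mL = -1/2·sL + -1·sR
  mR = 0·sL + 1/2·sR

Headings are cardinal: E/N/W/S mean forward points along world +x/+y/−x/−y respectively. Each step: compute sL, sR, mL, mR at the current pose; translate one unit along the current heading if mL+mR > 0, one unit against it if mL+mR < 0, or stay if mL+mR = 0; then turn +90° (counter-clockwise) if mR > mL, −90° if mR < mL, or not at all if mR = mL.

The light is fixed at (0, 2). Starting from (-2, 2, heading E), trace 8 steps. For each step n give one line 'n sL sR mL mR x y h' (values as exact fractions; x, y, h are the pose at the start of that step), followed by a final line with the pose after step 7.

n=0: pose=(-2,2,E); sL=45/2, sR=45/2; mL=-135/4, mR=45/4; mL+mR=-45/2 → advance -1; mR−mL=45 → turn +1·90°
n=1: pose=(-3,2,N); sL=90/29, sR=18; mL=-567/29, mR=9; mL+mR=-306/29 → advance -1; mR−mL=828/29 → turn +1·90°
n=2: pose=(-3,1,W); sL=45/17, sR=45/13; mL=-2115/442, mR=45/26; mL+mR=-675/221 → advance -1; mR−mL=1440/221 → turn +1·90°
n=3: pose=(-2,1,S); sL=10, sR=18/5; mL=-43/5, mR=9/5; mL+mR=-34/5 → advance -1; mR−mL=52/5 → turn +1·90°
n=4: pose=(-2,2,E); sL=45/2, sR=45/2; mL=-135/4, mR=45/4; mL+mR=-45/2 → advance -1; mR−mL=45 → turn +1·90°
n=5: pose=(-3,2,N); sL=90/29, sR=18; mL=-567/29, mR=9; mL+mR=-306/29 → advance -1; mR−mL=828/29 → turn +1·90°
n=6: pose=(-3,1,W); sL=45/17, sR=45/13; mL=-2115/442, mR=45/26; mL+mR=-675/221 → advance -1; mR−mL=1440/221 → turn +1·90°
n=7: pose=(-2,1,S); sL=10, sR=18/5; mL=-43/5, mR=9/5; mL+mR=-34/5 → advance -1; mR−mL=52/5 → turn +1·90°

0 45/2 45/2 -135/4 45/4 -2 2 E
1 90/29 18 -567/29 9 -3 2 N
2 45/17 45/13 -2115/442 45/26 -3 1 W
3 10 18/5 -43/5 9/5 -2 1 S
4 45/2 45/2 -135/4 45/4 -2 2 E
5 90/29 18 -567/29 9 -3 2 N
6 45/17 45/13 -2115/442 45/26 -3 1 W
7 10 18/5 -43/5 9/5 -2 1 S
final -2 2 E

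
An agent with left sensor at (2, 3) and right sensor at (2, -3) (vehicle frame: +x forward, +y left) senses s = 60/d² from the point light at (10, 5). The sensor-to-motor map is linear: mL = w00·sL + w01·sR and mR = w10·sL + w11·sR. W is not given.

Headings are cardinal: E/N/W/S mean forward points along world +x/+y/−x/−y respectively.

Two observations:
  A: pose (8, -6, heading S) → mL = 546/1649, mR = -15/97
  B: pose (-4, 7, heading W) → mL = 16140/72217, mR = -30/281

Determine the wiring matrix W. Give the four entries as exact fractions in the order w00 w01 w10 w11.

1/2 1/2 0 -1/2

obs A: pose=(8,-6,S) → sL=6/17, sR=30/97, mL=546/1649, mR=-15/97
obs B: pose=(-4,7,W) → sL=60/257, sR=60/281, mL=16140/72217, mR=-30/281
sensor matrix S = [[6/17, 30/97], [60/257, 60/281]]; det S = 375840/119085833
solve [mL_A; mL_B] = S·[w00; w01] and [mR_A; mR_B] = S·[w10; w11]:
  w00 = 1/2, w01 = 1/2, w10 = 0, w11 = -1/2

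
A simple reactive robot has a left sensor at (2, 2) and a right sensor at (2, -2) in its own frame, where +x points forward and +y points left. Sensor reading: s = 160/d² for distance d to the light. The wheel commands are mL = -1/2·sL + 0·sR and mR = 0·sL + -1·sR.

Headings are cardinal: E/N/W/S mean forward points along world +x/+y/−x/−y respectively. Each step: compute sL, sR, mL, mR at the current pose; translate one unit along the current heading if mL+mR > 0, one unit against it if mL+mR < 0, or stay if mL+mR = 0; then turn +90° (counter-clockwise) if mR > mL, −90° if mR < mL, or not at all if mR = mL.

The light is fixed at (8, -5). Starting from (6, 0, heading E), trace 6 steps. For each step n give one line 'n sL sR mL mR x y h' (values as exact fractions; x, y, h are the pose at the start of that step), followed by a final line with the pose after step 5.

n=0: pose=(6,0,E); sL=160/49, sR=160/9; mL=-80/49, mR=-160/9; mL+mR=-8560/441 → advance -1; mR−mL=-7120/441 → turn -1·90°
n=1: pose=(5,0,S); sL=16, sR=80/17; mL=-8, mR=-80/17; mL+mR=-216/17 → advance -1; mR−mL=56/17 → turn +1·90°
n=2: pose=(5,1,E); sL=32/13, sR=160/17; mL=-16/13, mR=-160/17; mL+mR=-2352/221 → advance -1; mR−mL=-1808/221 → turn -1·90°
n=3: pose=(4,1,S); sL=8, sR=40/13; mL=-4, mR=-40/13; mL+mR=-92/13 → advance -1; mR−mL=12/13 → turn +1·90°
n=4: pose=(4,2,E); sL=32/17, sR=160/29; mL=-16/17, mR=-160/29; mL+mR=-3184/493 → advance -1; mR−mL=-2256/493 → turn -1·90°
n=5: pose=(3,2,S); sL=80/17, sR=80/37; mL=-40/17, mR=-80/37; mL+mR=-2840/629 → advance -1; mR−mL=120/629 → turn +1·90°

0 160/49 160/9 -80/49 -160/9 6 0 E
1 16 80/17 -8 -80/17 5 0 S
2 32/13 160/17 -16/13 -160/17 5 1 E
3 8 40/13 -4 -40/13 4 1 S
4 32/17 160/29 -16/17 -160/29 4 2 E
5 80/17 80/37 -40/17 -80/37 3 2 S
final 3 3 E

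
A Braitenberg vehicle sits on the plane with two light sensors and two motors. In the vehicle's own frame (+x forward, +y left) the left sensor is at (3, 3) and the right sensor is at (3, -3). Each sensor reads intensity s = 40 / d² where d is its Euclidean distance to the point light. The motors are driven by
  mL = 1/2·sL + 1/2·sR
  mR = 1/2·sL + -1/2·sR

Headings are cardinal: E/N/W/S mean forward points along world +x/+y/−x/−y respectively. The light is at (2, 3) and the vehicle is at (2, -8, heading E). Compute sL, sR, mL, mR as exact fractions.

40/73 8/41 1112/2993 528/2993

left sensor world pos  = (5, -5); dL² = 73
right sensor world pos = (5, -11); dR² = 205
sL = 40/73 = 40/73
sR = 40/205 = 8/41
mL = 1/2·sL + 1/2·sR = 1112/2993
mR = 1/2·sL + -1/2·sR = 528/2993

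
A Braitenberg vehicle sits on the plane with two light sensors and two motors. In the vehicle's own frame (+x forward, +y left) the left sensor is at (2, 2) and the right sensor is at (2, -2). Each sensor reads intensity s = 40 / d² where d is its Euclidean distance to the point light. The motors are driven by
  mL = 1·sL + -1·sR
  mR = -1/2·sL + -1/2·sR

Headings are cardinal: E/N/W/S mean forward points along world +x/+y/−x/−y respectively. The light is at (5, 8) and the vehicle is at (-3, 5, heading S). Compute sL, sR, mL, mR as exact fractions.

left sensor world pos  = (-1, 3); dL² = 61
right sensor world pos = (-5, 3); dR² = 125
sL = 40/61 = 40/61
sR = 40/125 = 8/25
mL = 1·sL + -1·sR = 512/1525
mR = -1/2·sL + -1/2·sR = -744/1525

40/61 8/25 512/1525 -744/1525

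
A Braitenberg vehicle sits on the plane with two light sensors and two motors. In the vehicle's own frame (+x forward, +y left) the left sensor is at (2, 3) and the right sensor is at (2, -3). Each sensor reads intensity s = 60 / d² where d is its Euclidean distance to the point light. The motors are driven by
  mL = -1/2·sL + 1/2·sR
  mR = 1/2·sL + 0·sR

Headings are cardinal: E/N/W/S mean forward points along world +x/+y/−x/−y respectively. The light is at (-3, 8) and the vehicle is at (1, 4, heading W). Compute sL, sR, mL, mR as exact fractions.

60/53 12 288/53 30/53

left sensor world pos  = (-1, 1); dL² = 53
right sensor world pos = (-1, 7); dR² = 5
sL = 60/53 = 60/53
sR = 60/5 = 12
mL = -1/2·sL + 1/2·sR = 288/53
mR = 1/2·sL + 0·sR = 30/53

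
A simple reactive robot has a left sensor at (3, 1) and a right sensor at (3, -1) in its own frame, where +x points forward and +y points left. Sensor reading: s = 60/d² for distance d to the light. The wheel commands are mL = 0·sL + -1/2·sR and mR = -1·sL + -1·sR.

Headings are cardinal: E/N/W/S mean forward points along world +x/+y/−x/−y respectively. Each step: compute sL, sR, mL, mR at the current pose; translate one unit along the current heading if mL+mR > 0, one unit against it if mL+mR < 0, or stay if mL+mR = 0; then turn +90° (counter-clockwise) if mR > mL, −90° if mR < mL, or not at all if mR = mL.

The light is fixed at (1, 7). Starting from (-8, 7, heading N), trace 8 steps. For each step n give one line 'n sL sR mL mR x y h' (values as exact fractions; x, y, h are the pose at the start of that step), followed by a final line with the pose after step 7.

0 60/109 60/73 -30/73 -10920/7957 -8 7 N
1 5/3 3/2 -3/4 -19/6 -8 6 E
2 60/97 60/137 -30/137 -14040/13289 -9 6 S
3 6/17 6/17 -3/17 -12/17 -9 7 W
4 60/109 60/73 -30/73 -10920/7957 -8 7 N
5 5/3 3/2 -3/4 -19/6 -8 6 E
6 60/97 60/137 -30/137 -14040/13289 -9 6 S
7 6/17 6/17 -3/17 -12/17 -9 7 W
final -8 7 N

n=0: pose=(-8,7,N); sL=60/109, sR=60/73; mL=-30/73, mR=-10920/7957; mL+mR=-14190/7957 → advance -1; mR−mL=-7650/7957 → turn -1·90°
n=1: pose=(-8,6,E); sL=5/3, sR=3/2; mL=-3/4, mR=-19/6; mL+mR=-47/12 → advance -1; mR−mL=-29/12 → turn -1·90°
n=2: pose=(-9,6,S); sL=60/97, sR=60/137; mL=-30/137, mR=-14040/13289; mL+mR=-16950/13289 → advance -1; mR−mL=-11130/13289 → turn -1·90°
n=3: pose=(-9,7,W); sL=6/17, sR=6/17; mL=-3/17, mR=-12/17; mL+mR=-15/17 → advance -1; mR−mL=-9/17 → turn -1·90°
n=4: pose=(-8,7,N); sL=60/109, sR=60/73; mL=-30/73, mR=-10920/7957; mL+mR=-14190/7957 → advance -1; mR−mL=-7650/7957 → turn -1·90°
n=5: pose=(-8,6,E); sL=5/3, sR=3/2; mL=-3/4, mR=-19/6; mL+mR=-47/12 → advance -1; mR−mL=-29/12 → turn -1·90°
n=6: pose=(-9,6,S); sL=60/97, sR=60/137; mL=-30/137, mR=-14040/13289; mL+mR=-16950/13289 → advance -1; mR−mL=-11130/13289 → turn -1·90°
n=7: pose=(-9,7,W); sL=6/17, sR=6/17; mL=-3/17, mR=-12/17; mL+mR=-15/17 → advance -1; mR−mL=-9/17 → turn -1·90°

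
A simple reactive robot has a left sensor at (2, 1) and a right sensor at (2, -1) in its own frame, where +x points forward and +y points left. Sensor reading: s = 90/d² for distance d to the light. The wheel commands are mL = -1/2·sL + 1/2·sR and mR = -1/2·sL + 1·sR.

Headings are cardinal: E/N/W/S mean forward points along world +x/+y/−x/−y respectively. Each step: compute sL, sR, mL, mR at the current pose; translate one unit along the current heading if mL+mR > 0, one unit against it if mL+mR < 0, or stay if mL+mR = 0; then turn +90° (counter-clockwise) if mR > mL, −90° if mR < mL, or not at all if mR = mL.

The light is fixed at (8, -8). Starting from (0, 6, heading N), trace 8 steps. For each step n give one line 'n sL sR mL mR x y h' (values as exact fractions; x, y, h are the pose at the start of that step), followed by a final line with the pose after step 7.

0 90/337 18/61 288/20557 3321/20557 0 6 N
1 45/148 45/178 -675/26344 2655/26344 0 7 W
2 90/233 90/269 -1620/62677 8865/62677 -1 7 S
3 45/137 45/109 630/14933 7425/29866 -1 6 E
4 90/337 18/61 288/20557 3321/20557 0 6 N
5 45/148 45/178 -675/26344 2655/26344 0 7 W
6 90/233 90/269 -1620/62677 8865/62677 -1 7 S
7 45/137 45/109 630/14933 7425/29866 -1 6 E
final 0 6 N

n=0: pose=(0,6,N); sL=90/337, sR=18/61; mL=288/20557, mR=3321/20557; mL+mR=3609/20557 → advance +1; mR−mL=9/61 → turn +1·90°
n=1: pose=(0,7,W); sL=45/148, sR=45/178; mL=-675/26344, mR=2655/26344; mL+mR=495/6586 → advance +1; mR−mL=45/356 → turn +1·90°
n=2: pose=(-1,7,S); sL=90/233, sR=90/269; mL=-1620/62677, mR=8865/62677; mL+mR=7245/62677 → advance +1; mR−mL=45/269 → turn +1·90°
n=3: pose=(-1,6,E); sL=45/137, sR=45/109; mL=630/14933, mR=7425/29866; mL+mR=8685/29866 → advance +1; mR−mL=45/218 → turn +1·90°
n=4: pose=(0,6,N); sL=90/337, sR=18/61; mL=288/20557, mR=3321/20557; mL+mR=3609/20557 → advance +1; mR−mL=9/61 → turn +1·90°
n=5: pose=(0,7,W); sL=45/148, sR=45/178; mL=-675/26344, mR=2655/26344; mL+mR=495/6586 → advance +1; mR−mL=45/356 → turn +1·90°
n=6: pose=(-1,7,S); sL=90/233, sR=90/269; mL=-1620/62677, mR=8865/62677; mL+mR=7245/62677 → advance +1; mR−mL=45/269 → turn +1·90°
n=7: pose=(-1,6,E); sL=45/137, sR=45/109; mL=630/14933, mR=7425/29866; mL+mR=8685/29866 → advance +1; mR−mL=45/218 → turn +1·90°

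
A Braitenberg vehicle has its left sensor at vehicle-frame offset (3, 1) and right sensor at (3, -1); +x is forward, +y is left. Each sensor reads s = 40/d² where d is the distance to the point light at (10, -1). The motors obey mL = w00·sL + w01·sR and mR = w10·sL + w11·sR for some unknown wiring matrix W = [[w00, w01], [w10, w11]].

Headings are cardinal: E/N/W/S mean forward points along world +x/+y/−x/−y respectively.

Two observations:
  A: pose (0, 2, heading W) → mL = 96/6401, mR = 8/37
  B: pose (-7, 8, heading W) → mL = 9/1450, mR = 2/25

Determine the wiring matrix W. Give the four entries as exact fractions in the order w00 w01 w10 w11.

1 -1 0 1

obs A: pose=(0,2,W) → sL=40/173, sR=8/37, mL=96/6401, mR=8/37
obs B: pose=(-7,8,W) → sL=5/58, sR=2/25, mL=9/1450, mR=2/25
sensor matrix S = [[40/173, 8/37], [5/58, 2/25]]; det S = -132/928145
solve [mL_A; mL_B] = S·[w00; w01] and [mR_A; mR_B] = S·[w10; w11]:
  w00 = 1, w01 = -1, w10 = 0, w11 = 1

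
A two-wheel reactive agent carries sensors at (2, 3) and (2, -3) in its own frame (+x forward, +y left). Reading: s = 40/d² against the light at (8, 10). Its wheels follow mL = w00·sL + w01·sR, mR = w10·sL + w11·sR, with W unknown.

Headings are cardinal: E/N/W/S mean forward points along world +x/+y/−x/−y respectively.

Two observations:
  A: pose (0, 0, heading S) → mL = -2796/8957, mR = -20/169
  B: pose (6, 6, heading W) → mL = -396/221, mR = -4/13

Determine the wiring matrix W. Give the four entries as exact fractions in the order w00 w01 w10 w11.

obs A: pose=(0,0,S) → sL=40/169, sR=8/53, mL=-2796/8957, mR=-20/169
obs B: pose=(6,6,W) → sL=8/13, sR=40/17, mL=-396/221, mR=-4/13
sensor matrix S = [[40/169, 8/53], [8/13, 40/17]]; det S = 70656/152269
solve [mL_A; mL_B] = S·[w00; w01] and [mR_A; mR_B] = S·[w10; w11]:
  w00 = -1, w01 = -1/2, w10 = -1/2, w11 = 0

-1 -1/2 -1/2 0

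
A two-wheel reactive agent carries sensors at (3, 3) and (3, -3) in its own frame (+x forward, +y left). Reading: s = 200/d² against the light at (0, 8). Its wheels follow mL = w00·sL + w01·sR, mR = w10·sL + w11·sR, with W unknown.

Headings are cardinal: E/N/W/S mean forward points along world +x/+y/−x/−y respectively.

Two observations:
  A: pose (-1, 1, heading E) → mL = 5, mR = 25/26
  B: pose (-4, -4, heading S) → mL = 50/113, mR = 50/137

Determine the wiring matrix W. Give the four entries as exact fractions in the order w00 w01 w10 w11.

1/2 0 0 1/2

obs A: pose=(-1,1,E) → sL=10, sR=25/13, mL=5, mR=25/26
obs B: pose=(-4,-4,S) → sL=100/113, sR=100/137, mL=50/113, mR=50/137
sensor matrix S = [[10, 25/13], [100/113, 100/137]]; det S = 1126500/201253
solve [mL_A; mL_B] = S·[w00; w01] and [mR_A; mR_B] = S·[w10; w11]:
  w00 = 1/2, w01 = 0, w10 = 0, w11 = 1/2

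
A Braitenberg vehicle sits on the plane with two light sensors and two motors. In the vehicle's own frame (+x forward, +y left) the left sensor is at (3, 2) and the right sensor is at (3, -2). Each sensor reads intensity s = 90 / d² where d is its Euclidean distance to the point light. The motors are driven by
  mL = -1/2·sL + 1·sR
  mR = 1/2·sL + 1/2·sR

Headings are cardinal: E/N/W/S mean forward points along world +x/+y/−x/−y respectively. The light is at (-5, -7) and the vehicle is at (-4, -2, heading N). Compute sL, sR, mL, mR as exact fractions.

left sensor world pos  = (-6, 1); dL² = 65
right sensor world pos = (-2, 1); dR² = 73
sL = 90/65 = 18/13
sR = 90/73 = 90/73
mL = -1/2·sL + 1·sR = 513/949
mR = 1/2·sL + 1/2·sR = 1242/949

18/13 90/73 513/949 1242/949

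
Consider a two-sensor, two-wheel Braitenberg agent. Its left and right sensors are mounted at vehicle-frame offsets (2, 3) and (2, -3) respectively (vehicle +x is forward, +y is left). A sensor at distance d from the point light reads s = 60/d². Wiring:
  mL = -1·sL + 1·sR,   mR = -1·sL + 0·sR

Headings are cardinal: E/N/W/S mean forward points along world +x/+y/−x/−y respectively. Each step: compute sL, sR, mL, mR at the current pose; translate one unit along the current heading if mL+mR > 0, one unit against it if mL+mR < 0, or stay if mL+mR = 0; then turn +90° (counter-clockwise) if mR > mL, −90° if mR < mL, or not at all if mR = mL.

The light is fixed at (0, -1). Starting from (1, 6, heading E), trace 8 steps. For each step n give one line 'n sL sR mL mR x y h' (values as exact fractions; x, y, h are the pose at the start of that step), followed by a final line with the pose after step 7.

n=0: pose=(1,6,E); sL=60/109, sR=12/5; mL=1008/545, mR=-60/109; mL+mR=708/545 → advance +1; mR−mL=-12/5 → turn -1·90°
n=1: pose=(2,6,S); sL=6/5, sR=30/13; mL=72/65, mR=-6/5; mL+mR=-6/65 → advance -1; mR−mL=-30/13 → turn -1·90°
n=2: pose=(2,7,W); sL=12/5, sR=60/121; mL=-1152/605, mR=-12/5; mL+mR=-2604/605 → advance -1; mR−mL=-60/121 → turn -1·90°
n=3: pose=(3,7,N); sL=3/5, sR=15/34; mL=-27/170, mR=-3/5; mL+mR=-129/170 → advance -1; mR−mL=-15/34 → turn -1·90°
n=4: pose=(3,6,E); sL=12/25, sR=60/41; mL=1008/1025, mR=-12/25; mL+mR=516/1025 → advance +1; mR−mL=-60/41 → turn -1·90°
n=5: pose=(4,6,S); sL=30/37, sR=30/13; mL=720/481, mR=-30/37; mL+mR=330/481 → advance +1; mR−mL=-30/13 → turn -1·90°
n=6: pose=(4,5,W); sL=60/13, sR=12/17; mL=-864/221, mR=-60/13; mL+mR=-1884/221 → advance -1; mR−mL=-12/17 → turn -1·90°
n=7: pose=(5,5,N); sL=15/17, sR=15/32; mL=-225/544, mR=-15/17; mL+mR=-705/544 → advance -1; mR−mL=-15/32 → turn -1·90°

0 60/109 12/5 1008/545 -60/109 1 6 E
1 6/5 30/13 72/65 -6/5 2 6 S
2 12/5 60/121 -1152/605 -12/5 2 7 W
3 3/5 15/34 -27/170 -3/5 3 7 N
4 12/25 60/41 1008/1025 -12/25 3 6 E
5 30/37 30/13 720/481 -30/37 4 6 S
6 60/13 12/17 -864/221 -60/13 4 5 W
7 15/17 15/32 -225/544 -15/17 5 5 N
final 5 4 E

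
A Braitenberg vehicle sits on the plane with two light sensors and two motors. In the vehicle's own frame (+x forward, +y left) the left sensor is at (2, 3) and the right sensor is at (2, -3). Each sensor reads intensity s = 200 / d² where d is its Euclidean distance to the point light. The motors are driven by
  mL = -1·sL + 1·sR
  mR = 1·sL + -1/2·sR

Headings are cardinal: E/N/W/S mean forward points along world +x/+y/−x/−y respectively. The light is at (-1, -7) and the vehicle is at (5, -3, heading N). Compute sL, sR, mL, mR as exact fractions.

left sensor world pos  = (2, -1); dL² = 45
right sensor world pos = (8, -1); dR² = 117
sL = 200/45 = 40/9
sR = 200/117 = 200/117
mL = -1·sL + 1·sR = -320/117
mR = 1·sL + -1/2·sR = 140/39

40/9 200/117 -320/117 140/39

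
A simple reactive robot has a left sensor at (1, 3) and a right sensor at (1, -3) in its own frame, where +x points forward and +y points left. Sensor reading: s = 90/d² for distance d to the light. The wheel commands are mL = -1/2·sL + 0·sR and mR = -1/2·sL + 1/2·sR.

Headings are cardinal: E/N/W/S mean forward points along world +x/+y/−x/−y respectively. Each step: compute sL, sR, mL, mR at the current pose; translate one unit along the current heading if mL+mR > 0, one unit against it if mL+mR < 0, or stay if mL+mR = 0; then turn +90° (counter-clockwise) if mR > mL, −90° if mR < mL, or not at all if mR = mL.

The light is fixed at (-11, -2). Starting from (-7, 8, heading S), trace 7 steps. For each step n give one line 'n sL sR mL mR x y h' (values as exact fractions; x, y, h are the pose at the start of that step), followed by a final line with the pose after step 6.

n=0: pose=(-7,8,S); sL=9/13, sR=45/41; mL=-9/26, mR=108/533; mL+mR=-153/1066 → advance -1; mR−mL=45/82 → turn +1·90°
n=1: pose=(-7,9,E); sL=90/221, sR=90/89; mL=-45/221, mR=5940/19669; mL+mR=1935/19669 → advance +1; mR−mL=45/89 → turn +1·90°
n=2: pose=(-6,9,N); sL=45/74, sR=45/104; mL=-45/148, mR=-675/7696; mL+mR=-3015/7696 → advance -1; mR−mL=45/208 → turn +1·90°
n=3: pose=(-6,8,W); sL=18/13, sR=18/37; mL=-9/13, mR=-216/481; mL+mR=-549/481 → advance -1; mR−mL=9/37 → turn +1·90°
n=4: pose=(-5,8,S); sL=5/9, sR=1; mL=-5/18, mR=2/9; mL+mR=-1/18 → advance -1; mR−mL=1/2 → turn +1·90°
n=5: pose=(-5,9,E); sL=18/49, sR=90/113; mL=-9/49, mR=1188/5537; mL+mR=171/5537 → advance +1; mR−mL=45/113 → turn +1·90°
n=6: pose=(-4,9,N); sL=9/16, sR=45/122; mL=-9/32, mR=-189/1952; mL+mR=-369/976 → advance -1; mR−mL=45/244 → turn +1·90°

0 9/13 45/41 -9/26 108/533 -7 8 S
1 90/221 90/89 -45/221 5940/19669 -7 9 E
2 45/74 45/104 -45/148 -675/7696 -6 9 N
3 18/13 18/37 -9/13 -216/481 -6 8 W
4 5/9 1 -5/18 2/9 -5 8 S
5 18/49 90/113 -9/49 1188/5537 -5 9 E
6 9/16 45/122 -9/32 -189/1952 -4 9 N
final -4 8 W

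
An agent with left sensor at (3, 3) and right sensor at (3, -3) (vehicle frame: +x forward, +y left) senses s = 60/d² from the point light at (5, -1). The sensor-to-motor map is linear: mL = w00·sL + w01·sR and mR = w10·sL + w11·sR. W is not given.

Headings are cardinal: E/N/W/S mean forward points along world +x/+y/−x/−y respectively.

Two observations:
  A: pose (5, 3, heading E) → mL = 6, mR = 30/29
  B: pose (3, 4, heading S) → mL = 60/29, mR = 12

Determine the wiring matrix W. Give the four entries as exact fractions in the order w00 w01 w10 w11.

0 1 1 0

obs A: pose=(5,3,E) → sL=30/29, sR=6, mL=6, mR=30/29
obs B: pose=(3,4,S) → sL=12, sR=60/29, mL=60/29, mR=12
sensor matrix S = [[30/29, 6], [12, 60/29]]; det S = -58752/841
solve [mL_A; mL_B] = S·[w00; w01] and [mR_A; mR_B] = S·[w10; w11]:
  w00 = 0, w01 = 1, w10 = 1, w11 = 0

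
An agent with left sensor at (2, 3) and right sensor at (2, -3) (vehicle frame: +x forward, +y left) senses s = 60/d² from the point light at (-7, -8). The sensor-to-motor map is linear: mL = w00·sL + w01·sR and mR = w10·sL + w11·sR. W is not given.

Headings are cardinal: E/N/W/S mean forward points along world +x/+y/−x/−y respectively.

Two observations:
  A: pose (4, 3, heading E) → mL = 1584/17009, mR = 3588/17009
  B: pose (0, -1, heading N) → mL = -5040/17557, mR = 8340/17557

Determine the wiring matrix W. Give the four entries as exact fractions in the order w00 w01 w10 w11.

-1 1 1/2 1/2

obs A: pose=(4,3,E) → sL=12/73, sR=60/233, mL=1584/17009, mR=3588/17009
obs B: pose=(0,-1,N) → sL=60/97, sR=60/181, mL=-5040/17557, mR=8340/17557
sensor matrix S = [[12/73, 60/233], [60/97, 60/181]]; det S = -31294080/298627013
solve [mL_A; mL_B] = S·[w00; w01] and [mR_A; mR_B] = S·[w10; w11]:
  w00 = -1, w01 = 1, w10 = 1/2, w11 = 1/2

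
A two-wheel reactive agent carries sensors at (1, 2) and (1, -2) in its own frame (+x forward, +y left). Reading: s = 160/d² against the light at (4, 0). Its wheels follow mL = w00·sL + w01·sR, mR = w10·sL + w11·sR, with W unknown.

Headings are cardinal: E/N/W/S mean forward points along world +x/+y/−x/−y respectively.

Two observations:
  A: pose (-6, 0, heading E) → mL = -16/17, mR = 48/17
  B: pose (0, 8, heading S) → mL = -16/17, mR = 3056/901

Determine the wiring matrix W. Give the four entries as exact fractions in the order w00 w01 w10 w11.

0 -1/2 1/2 1

obs A: pose=(-6,0,E) → sL=32/17, sR=32/17, mL=-16/17, mR=48/17
obs B: pose=(0,8,S) → sL=160/53, sR=32/17, mL=-16/17, mR=3056/901
sensor matrix S = [[32/17, 32/17], [160/53, 32/17]]; det S = -32768/15317
solve [mL_A; mL_B] = S·[w00; w01] and [mR_A; mR_B] = S·[w10; w11]:
  w00 = 0, w01 = -1/2, w10 = 1/2, w11 = 1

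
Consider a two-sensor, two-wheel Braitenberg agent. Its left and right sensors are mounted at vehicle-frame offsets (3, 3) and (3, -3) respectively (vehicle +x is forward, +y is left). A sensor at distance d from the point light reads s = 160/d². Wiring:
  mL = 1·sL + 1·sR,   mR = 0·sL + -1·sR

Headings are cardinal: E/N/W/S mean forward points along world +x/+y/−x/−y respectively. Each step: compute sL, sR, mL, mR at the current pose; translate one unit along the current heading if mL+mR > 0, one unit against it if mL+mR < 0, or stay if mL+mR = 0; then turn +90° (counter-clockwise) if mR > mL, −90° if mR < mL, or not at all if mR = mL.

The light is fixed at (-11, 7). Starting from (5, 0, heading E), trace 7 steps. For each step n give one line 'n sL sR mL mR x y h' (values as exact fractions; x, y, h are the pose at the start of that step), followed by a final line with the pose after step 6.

n=0: pose=(5,0,E); sL=160/377, sR=160/461; mL=134080/173797, mR=-160/461; mL+mR=160/377 → advance +1; mR−mL=-194400/173797 → turn -1·90°
n=1: pose=(6,0,S); sL=8/25, sR=20/37; mL=796/925, mR=-20/37; mL+mR=8/25 → advance +1; mR−mL=-1296/925 → turn -1·90°
n=2: pose=(6,-1,W); sL=160/317, sR=160/221; mL=86080/70057, mR=-160/221; mL+mR=160/317 → advance +1; mR−mL=-136800/70057 → turn -1·90°
n=3: pose=(5,-1,N); sL=80/97, sR=80/193; mL=23200/18721, mR=-80/193; mL+mR=80/97 → advance +1; mR−mL=-30960/18721 → turn -1·90°
n=4: pose=(5,0,E); sL=160/377, sR=160/461; mL=134080/173797, mR=-160/461; mL+mR=160/377 → advance +1; mR−mL=-194400/173797 → turn -1·90°
n=5: pose=(6,0,S); sL=8/25, sR=20/37; mL=796/925, mR=-20/37; mL+mR=8/25 → advance +1; mR−mL=-1296/925 → turn -1·90°
n=6: pose=(6,-1,W); sL=160/317, sR=160/221; mL=86080/70057, mR=-160/221; mL+mR=160/317 → advance +1; mR−mL=-136800/70057 → turn -1·90°

0 160/377 160/461 134080/173797 -160/461 5 0 E
1 8/25 20/37 796/925 -20/37 6 0 S
2 160/317 160/221 86080/70057 -160/221 6 -1 W
3 80/97 80/193 23200/18721 -80/193 5 -1 N
4 160/377 160/461 134080/173797 -160/461 5 0 E
5 8/25 20/37 796/925 -20/37 6 0 S
6 160/317 160/221 86080/70057 -160/221 6 -1 W
final 5 -1 N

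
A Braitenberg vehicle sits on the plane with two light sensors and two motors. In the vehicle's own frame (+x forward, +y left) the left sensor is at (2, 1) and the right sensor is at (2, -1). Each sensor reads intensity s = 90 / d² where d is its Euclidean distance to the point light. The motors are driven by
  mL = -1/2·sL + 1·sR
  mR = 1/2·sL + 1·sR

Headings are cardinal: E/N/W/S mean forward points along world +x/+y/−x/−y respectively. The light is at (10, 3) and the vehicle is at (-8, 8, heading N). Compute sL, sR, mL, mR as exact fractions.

9/41 45/169 2169/13858 5211/13858

left sensor world pos  = (-9, 10); dL² = 410
right sensor world pos = (-7, 10); dR² = 338
sL = 90/410 = 9/41
sR = 90/338 = 45/169
mL = -1/2·sL + 1·sR = 2169/13858
mR = 1/2·sL + 1·sR = 5211/13858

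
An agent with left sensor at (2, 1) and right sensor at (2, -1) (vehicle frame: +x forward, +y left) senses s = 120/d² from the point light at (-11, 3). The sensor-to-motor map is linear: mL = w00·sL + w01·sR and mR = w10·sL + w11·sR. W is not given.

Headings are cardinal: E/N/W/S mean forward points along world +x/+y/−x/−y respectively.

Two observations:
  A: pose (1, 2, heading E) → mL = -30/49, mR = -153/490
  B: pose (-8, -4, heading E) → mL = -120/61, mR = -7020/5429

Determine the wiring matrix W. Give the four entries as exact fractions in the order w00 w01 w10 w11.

-1 0 -1 1/2

obs A: pose=(1,2,E) → sL=30/49, sR=3/5, mL=-30/49, mR=-153/490
obs B: pose=(-8,-4,E) → sL=120/61, sR=120/89, mL=-120/61, mR=-7020/5429
sensor matrix S = [[30/49, 3/5], [120/61, 120/89]]; det S = -94392/266021
solve [mL_A; mL_B] = S·[w00; w01] and [mR_A; mR_B] = S·[w10; w11]:
  w00 = -1, w01 = 0, w10 = -1, w11 = 1/2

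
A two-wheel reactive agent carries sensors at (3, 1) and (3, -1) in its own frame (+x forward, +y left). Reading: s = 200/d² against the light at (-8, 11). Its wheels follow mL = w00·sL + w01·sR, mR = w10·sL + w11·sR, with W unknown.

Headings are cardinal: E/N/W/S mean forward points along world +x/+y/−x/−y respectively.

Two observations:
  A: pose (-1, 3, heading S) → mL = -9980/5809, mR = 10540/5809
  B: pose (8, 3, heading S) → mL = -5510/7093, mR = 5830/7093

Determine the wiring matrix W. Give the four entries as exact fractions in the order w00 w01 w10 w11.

obs A: pose=(-1,3,S) → sL=40/37, sR=200/157, mL=-9980/5809, mR=10540/5809
obs B: pose=(8,3,S) → sL=20/41, sR=100/173, mL=-5510/7093, mR=5830/7093
sensor matrix S = [[40/37, 200/157], [20/41, 100/173]]; det S = 144000/41203237
solve [mL_A; mL_B] = S·[w00; w01] and [mR_A; mR_B] = S·[w10; w11]:
  w00 = -1, w01 = -1/2, w10 = 1/2, w11 = 1

-1 -1/2 1/2 1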